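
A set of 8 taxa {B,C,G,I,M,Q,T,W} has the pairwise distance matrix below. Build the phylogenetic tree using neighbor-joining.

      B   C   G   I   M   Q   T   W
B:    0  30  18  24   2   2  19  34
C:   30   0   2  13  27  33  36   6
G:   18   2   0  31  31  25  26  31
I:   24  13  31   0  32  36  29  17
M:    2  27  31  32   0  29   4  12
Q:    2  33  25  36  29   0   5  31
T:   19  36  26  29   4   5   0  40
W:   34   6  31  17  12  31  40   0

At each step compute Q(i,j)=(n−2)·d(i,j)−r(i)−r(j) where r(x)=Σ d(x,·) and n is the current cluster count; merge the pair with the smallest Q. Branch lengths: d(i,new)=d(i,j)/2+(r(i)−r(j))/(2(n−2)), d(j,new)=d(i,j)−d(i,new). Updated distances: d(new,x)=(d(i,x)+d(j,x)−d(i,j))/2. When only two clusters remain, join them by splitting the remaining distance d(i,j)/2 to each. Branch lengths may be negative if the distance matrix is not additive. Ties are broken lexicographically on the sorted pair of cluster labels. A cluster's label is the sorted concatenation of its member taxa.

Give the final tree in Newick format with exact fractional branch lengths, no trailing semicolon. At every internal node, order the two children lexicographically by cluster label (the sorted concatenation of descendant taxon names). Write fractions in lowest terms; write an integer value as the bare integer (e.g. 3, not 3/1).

(((((B:11/8,M:5/8):7/3,(Q:29/10,T:21/10):23/3):97/8,(C:-5/12,G:29/12):67/8):19/8,I:77/8):59/16,W:59/16)

step 1: merge (C,G) at d=2, Q=-299; branch lengths C→-5/12, G→29/12; new cluster CG
  updated: d(B,CG)=23, d(CG,I)=21, d(CG,M)=28, d(CG,Q)=28, d(CG,T)=30, d(CG,W)=35/2
step 2: merge (Q,T) at d=5, Q=-233; branch lengths Q→29/10, T→21/10; new cluster QT
  updated: d(B,QT)=8, d(CG,QT)=53/2, d(I,QT)=30, d(M,QT)=14, d(QT,W)=33
step 3: merge (B,M) at d=2, Q=-171; branch lengths B→11/8, M→5/8; new cluster BM
  updated: d(BM,CG)=49/2, d(BM,I)=27, d(BM,QT)=10, d(BM,W)=22
step 4: merge (BM,QT) at d=10, Q=-153; branch lengths BM→7/3, QT→23/3; new cluster BMQT
  updated: d(BMQT,CG)=41/2, d(BMQT,I)=47/2, d(BMQT,W)=45/2
step 5: merge (BMQT,CG) at d=41/2, Q=-169/2; branch lengths BMQT→97/8, CG→67/8; new cluster BCGMQT
  updated: d(BCGMQT,I)=12, d(BCGMQT,W)=39/4
step 6: merge (BCGMQT,I) at d=12, Q=-155/4; branch lengths BCGMQT→19/8, I→77/8; new cluster BCGIMQT
  updated: d(BCGIMQT,W)=59/8
step 7: merge (BCGIMQT,W) at d=59/8; branch lengths BCGIMQT→59/16, W→59/16; new cluster BCGIMQTW
final tree: (((((B:11/8,M:5/8):7/3,(Q:29/10,T:21/10):23/3):97/8,(C:-5/12,G:29/12):67/8):19/8,I:77/8):59/16,W:59/16)
total length: 471/8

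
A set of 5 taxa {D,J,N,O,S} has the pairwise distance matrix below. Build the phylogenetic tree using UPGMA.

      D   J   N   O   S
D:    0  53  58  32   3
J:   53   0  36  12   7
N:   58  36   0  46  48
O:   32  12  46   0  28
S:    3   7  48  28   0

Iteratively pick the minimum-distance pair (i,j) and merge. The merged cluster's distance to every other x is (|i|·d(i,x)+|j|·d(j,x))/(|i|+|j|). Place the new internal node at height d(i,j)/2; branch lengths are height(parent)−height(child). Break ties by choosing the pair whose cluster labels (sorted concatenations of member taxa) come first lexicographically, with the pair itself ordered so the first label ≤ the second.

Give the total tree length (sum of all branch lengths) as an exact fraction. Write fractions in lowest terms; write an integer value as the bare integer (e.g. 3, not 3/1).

iteration 1: select D,S (d=3); attach at lengths (3/2, 3/2); label the merged cluster DS
  updated: d(DS,J)=30, d(DS,N)=53, d(DS,O)=30
iteration 2: select J,O (d=12); attach at lengths (6, 6); label the merged cluster JO
  updated: d(DS,JO)=30, d(JO,N)=41
iteration 3: select DS,JO (d=30); attach at lengths (27/2, 9); label the merged cluster DJOS
  updated: d(DJOS,N)=47
iteration 4: select DJOS,N (d=47); attach at lengths (17/2, 47/2); label the merged cluster DJNOS
final tree: (((D:3/2,S:3/2):27/2,(J:6,O:6):9):17/2,N:47/2)
total length: 139/2

139/2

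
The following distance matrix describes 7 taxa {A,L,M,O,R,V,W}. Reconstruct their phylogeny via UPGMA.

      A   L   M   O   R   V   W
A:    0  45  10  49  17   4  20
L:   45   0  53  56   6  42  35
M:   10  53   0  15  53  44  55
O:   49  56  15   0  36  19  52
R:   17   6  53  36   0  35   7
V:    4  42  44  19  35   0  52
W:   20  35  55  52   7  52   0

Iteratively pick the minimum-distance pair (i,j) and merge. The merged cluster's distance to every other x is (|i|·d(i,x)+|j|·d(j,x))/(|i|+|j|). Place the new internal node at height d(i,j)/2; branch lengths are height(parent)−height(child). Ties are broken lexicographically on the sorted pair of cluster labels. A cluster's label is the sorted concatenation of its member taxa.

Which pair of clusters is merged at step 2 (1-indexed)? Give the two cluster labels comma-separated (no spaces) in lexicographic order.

L,R

step 1: merge (A,V) at d=4; branch lengths A→2, V→2; new cluster AV
  updated: d(AV,L)=87/2, d(AV,M)=27, d(AV,O)=34, d(AV,R)=26, d(AV,W)=36
step 2: merge (L,R) at d=6; branch lengths L→3, R→3; new cluster LR
  updated: d(AV,LR)=139/4, d(LR,M)=53, d(LR,O)=46, d(LR,W)=21
step 3: merge (M,O) at d=15; branch lengths M→15/2, O→15/2; new cluster MO
  updated: d(AV,MO)=61/2, d(LR,MO)=99/2, d(MO,W)=107/2
step 4: merge (LR,W) at d=21; branch lengths LR→15/2, W→21/2; new cluster LRW
  updated: d(AV,LRW)=211/6, d(LRW,MO)=305/6
step 5: merge (AV,MO) at d=61/2; branch lengths AV→53/4, MO→31/4; new cluster AMOV
  updated: d(AMOV,LRW)=43
step 6: merge (AMOV,LRW) at d=43; branch lengths AMOV→25/4, LRW→11; new cluster ALMORVW
final tree: (((A:2,V:2):53/4,(M:15/2,O:15/2):31/4):25/4,((L:3,R:3):15/2,W:21/2):11)
total length: 325/4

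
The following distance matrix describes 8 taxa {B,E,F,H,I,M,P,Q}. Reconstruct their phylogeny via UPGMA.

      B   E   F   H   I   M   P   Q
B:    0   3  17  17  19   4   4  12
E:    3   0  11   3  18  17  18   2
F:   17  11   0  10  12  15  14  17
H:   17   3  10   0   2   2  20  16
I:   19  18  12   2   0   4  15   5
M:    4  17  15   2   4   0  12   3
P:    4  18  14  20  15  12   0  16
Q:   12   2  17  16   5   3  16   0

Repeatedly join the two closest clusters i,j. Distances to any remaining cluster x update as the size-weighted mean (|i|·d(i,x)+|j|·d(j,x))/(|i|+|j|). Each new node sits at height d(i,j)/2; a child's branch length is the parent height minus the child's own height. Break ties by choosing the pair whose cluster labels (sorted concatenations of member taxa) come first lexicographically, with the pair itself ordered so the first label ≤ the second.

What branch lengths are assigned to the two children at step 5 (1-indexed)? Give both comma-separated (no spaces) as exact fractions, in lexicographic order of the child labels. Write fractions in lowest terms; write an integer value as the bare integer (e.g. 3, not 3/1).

25/6,11/3

1. join E+Q (d=2) ⇒ EQ; edges |E|=1, |Q|=1
  updated: d(B,EQ)=15/2, d(EQ,F)=14, d(EQ,H)=19/2, d(EQ,I)=23/2, d(EQ,M)=10, d(EQ,P)=17
2. join H+I (d=2) ⇒ HI; edges |H|=1, |I|=1
  updated: d(B,HI)=18, d(EQ,HI)=21/2, d(F,HI)=11, d(HI,M)=3, d(HI,P)=35/2
3. join HI+M (d=3) ⇒ HIM; edges |HI|=1/2, |M|=3/2
  updated: d(B,HIM)=40/3, d(EQ,HIM)=31/3, d(F,HIM)=37/3, d(HIM,P)=47/3
4. join B+P (d=4) ⇒ BP; edges |B|=2, |P|=2
  updated: d(BP,EQ)=49/4, d(BP,F)=31/2, d(BP,HIM)=29/2
5. join EQ+HIM (d=31/3) ⇒ EHIMQ; edges |EQ|=25/6, |HIM|=11/3
  updated: d(BP,EHIMQ)=68/5, d(EHIMQ,F)=13
6. join EHIMQ+F (d=13) ⇒ EFHIMQ; edges |EHIMQ|=4/3, |F|=13/2
  updated: d(BP,EFHIMQ)=167/12
7. join BP+EFHIMQ (d=167/12) ⇒ BEFHIMPQ; edges |BP|=119/24, |EFHIMQ|=11/24
final tree: ((B:2,P:2):119/24,(((E:1,Q:1):25/6,((H:1,I:1):1/2,M:3/2):11/3):4/3,F:13/2):11/24)
total length: 373/12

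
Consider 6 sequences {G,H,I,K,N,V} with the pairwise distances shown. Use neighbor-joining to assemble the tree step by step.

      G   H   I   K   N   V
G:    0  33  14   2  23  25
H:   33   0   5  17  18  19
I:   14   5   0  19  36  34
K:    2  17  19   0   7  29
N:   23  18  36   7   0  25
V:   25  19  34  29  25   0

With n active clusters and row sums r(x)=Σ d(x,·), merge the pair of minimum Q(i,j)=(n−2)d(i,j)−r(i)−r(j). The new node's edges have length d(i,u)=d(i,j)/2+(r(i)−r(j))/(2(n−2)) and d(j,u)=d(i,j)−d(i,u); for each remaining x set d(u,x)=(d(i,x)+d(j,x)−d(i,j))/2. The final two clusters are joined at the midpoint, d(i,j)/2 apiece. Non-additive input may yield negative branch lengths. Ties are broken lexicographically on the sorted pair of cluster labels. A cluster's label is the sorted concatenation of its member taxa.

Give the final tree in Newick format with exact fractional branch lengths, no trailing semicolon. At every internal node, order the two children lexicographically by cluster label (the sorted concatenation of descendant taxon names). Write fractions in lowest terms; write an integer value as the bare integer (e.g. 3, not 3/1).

((((G:47/12,K:-23/12):87/16,N:137/16):67/16,(H:1/2,I:9/2):155/16):229/32,V:229/32)

iteration 1: select H,I (d=5, Q=-180); attach at lengths (1/2, 9/2); label the merged cluster HI
  updated: d(G,HI)=21, d(HI,K)=31/2, d(HI,N)=49/2, d(HI,V)=24
iteration 2: select G,K (d=2, Q=-237/2); attach at lengths (47/12, -23/12); label the merged cluster GK
  updated: d(GK,HI)=69/4, d(GK,N)=14, d(GK,V)=26
iteration 3: select GK,N (d=14, Q=-371/4); attach at lengths (87/16, 137/16); label the merged cluster GKN
  updated: d(GKN,HI)=111/8, d(GKN,V)=37/2
iteration 4: select GKN,HI (d=111/8, Q=-451/8); attach at lengths (67/16, 155/16); label the merged cluster GHIKN
  updated: d(GHIKN,V)=229/16
iteration 5: select GHIKN,V (d=229/16); attach at lengths (229/32, 229/32); label the merged cluster GHIKNV
final tree: ((((G:47/12,K:-23/12):87/16,N:137/16):67/16,(H:1/2,I:9/2):155/16):229/32,V:229/32)
total length: 787/16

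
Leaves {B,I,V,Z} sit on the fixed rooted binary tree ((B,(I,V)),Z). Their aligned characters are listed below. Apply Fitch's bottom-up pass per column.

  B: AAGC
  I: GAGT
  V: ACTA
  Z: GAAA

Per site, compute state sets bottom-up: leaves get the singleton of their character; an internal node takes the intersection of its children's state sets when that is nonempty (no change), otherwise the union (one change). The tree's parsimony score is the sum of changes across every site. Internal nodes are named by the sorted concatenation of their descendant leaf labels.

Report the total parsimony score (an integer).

site 0, node IV: I={G} ∪ V={A} → {A,G} (+1)
site 0, node BIV: B={A} ∩ IV={A,G} → {A} (+0)
site 0, node BIVZ: BIV={A} ∪ Z={G} → {A,G} (+1)
site 1, node IV: I={A} ∪ V={C} → {A,C} (+1)
site 1, node BIV: B={A} ∩ IV={A,C} → {A} (+0)
site 1, node BIVZ: BIV={A} ∩ Z={A} → {A} (+0)
site 2, node IV: I={G} ∪ V={T} → {G,T} (+1)
site 2, node BIV: B={G} ∩ IV={G,T} → {G} (+0)
site 2, node BIVZ: BIV={G} ∪ Z={A} → {A,G} (+1)
site 3, node IV: I={T} ∪ V={A} → {A,T} (+1)
site 3, node BIV: B={C} ∪ IV={A,T} → {A,C,T} (+1)
site 3, node BIVZ: BIV={A,C,T} ∩ Z={A} → {A} (+0)
per-site changes: [2, 1, 2, 2]; total = 7

7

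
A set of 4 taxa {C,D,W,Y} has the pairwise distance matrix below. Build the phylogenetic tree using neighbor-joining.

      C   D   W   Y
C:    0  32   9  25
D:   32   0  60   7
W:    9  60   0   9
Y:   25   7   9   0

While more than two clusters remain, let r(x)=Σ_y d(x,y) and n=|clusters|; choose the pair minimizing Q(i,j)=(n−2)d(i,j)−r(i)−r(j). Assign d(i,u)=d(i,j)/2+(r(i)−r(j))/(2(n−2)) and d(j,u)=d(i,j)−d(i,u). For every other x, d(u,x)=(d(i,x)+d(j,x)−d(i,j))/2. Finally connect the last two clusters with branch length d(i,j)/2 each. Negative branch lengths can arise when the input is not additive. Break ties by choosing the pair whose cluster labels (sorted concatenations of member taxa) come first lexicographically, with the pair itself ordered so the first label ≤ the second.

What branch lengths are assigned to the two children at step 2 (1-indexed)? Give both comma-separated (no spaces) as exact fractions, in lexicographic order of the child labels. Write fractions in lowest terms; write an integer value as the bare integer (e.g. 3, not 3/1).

47/2,18

1. join C+W (d=9, Q=-126) ⇒ CW; edges |C|=3/2, |W|=15/2
  updated: d(CW,D)=83/2, d(CW,Y)=25/2
2. join CW+D (d=83/2, Q=-61) ⇒ CDW; edges |CW|=47/2, |D|=18
  updated: d(CDW,Y)=-11
3. join CDW+Y (d=-11) ⇒ CDWY; edges |CDW|=-11/2, |Y|=-11/2
final tree: (((C:3/2,W:15/2):47/2,D:18):-11/2,Y:-11/2)
total length: 79/2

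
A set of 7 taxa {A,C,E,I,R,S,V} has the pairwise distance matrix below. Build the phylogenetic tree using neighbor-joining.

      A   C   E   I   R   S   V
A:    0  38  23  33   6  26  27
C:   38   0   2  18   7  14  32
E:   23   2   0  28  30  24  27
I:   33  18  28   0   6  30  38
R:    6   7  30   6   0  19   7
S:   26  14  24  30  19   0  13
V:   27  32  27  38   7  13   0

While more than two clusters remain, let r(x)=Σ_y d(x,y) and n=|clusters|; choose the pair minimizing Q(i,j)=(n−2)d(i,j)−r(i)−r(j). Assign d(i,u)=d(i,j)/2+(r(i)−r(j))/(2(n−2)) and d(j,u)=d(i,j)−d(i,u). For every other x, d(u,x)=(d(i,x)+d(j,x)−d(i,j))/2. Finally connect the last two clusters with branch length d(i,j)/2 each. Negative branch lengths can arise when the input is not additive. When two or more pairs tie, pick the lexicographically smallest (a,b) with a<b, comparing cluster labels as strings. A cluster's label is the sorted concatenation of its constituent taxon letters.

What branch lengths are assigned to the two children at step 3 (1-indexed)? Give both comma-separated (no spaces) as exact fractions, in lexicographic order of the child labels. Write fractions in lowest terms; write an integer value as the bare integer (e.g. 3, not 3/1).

253/24,275/24

iteration 1: select C,E (d=2, Q=-235); attach at lengths (-13/10, 33/10); label the merged cluster CE
  updated: d(A,CE)=59/2, d(CE,I)=22, d(CE,R)=35/2, d(CE,S)=18, d(CE,V)=57/2
iteration 2: select S,V (d=13, Q=-335/2); attach at lengths (89/16, 119/16); label the merged cluster SV
  updated: d(A,SV)=20, d(CE,SV)=67/4, d(I,SV)=55/2, d(R,SV)=13/2
iteration 3: select CE,I (d=22, Q=-433/4); attach at lengths (253/24, 275/24); label the merged cluster CEI
  updated: d(A,CEI)=81/4, d(CEI,R)=3/4, d(CEI,SV)=89/8
iteration 4: select A,R (d=6, Q=-95/2); attach at lengths (45/4, -21/4); label the merged cluster AR
  updated: d(AR,CEI)=15/2, d(AR,SV)=41/4
iteration 5: select AR,CEI (d=15/2, Q=-231/8); attach at lengths (53/16, 67/16); label the merged cluster ACEIR
  updated: d(ACEIR,SV)=111/16
iteration 6: select ACEIR,SV (d=111/16); attach at lengths (111/32, 111/32); label the merged cluster ACEIRSV
final tree: (((A:45/4,R:-21/4):53/16,((C:-13/10,E:33/10):253/24,I:275/24):67/16):111/32,(S:89/16,V:119/16):111/32)
total length: 919/16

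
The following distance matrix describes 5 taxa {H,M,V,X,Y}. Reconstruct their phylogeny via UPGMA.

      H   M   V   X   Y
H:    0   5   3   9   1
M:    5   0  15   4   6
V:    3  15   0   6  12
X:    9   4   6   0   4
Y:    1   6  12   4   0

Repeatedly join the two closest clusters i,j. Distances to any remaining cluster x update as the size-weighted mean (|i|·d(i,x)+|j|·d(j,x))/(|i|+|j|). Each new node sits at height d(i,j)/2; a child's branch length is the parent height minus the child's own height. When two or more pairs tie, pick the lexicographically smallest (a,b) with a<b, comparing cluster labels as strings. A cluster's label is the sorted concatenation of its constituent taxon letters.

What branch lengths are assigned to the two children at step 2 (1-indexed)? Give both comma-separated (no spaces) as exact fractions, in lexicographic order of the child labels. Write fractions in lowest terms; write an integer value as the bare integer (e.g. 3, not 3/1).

1. join H+Y (d=1) ⇒ HY; edges |H|=1/2, |Y|=1/2
  updated: d(HY,M)=11/2, d(HY,V)=15/2, d(HY,X)=13/2
2. join M+X (d=4) ⇒ MX; edges |M|=2, |X|=2
  updated: d(HY,MX)=6, d(MX,V)=21/2
3. join HY+MX (d=6) ⇒ HMXY; edges |HY|=5/2, |MX|=1
  updated: d(HMXY,V)=9
4. join HMXY+V (d=9) ⇒ HMVXY; edges |HMXY|=3/2, |V|=9/2
final tree: (((H:1/2,Y:1/2):5/2,(M:2,X:2):1):3/2,V:9/2)
total length: 29/2

2,2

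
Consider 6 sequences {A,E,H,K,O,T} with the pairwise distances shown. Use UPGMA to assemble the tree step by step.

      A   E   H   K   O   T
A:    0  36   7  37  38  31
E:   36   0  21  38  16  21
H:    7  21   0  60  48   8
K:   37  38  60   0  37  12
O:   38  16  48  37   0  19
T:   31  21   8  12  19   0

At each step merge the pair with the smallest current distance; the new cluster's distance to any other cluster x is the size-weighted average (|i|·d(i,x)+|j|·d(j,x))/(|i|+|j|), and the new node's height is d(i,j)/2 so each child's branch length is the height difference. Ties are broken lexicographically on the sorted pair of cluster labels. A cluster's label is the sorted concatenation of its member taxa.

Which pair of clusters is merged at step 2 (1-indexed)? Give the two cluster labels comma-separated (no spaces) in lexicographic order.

K,T

iteration 1: select A,H (d=7); attach at lengths (7/2, 7/2); label the merged cluster AH
  updated: d(AH,E)=57/2, d(AH,K)=97/2, d(AH,O)=43, d(AH,T)=39/2
iteration 2: select K,T (d=12); attach at lengths (6, 6); label the merged cluster KT
  updated: d(AH,KT)=34, d(E,KT)=59/2, d(KT,O)=28
iteration 3: select E,O (d=16); attach at lengths (8, 8); label the merged cluster EO
  updated: d(AH,EO)=143/4, d(EO,KT)=115/4
iteration 4: select EO,KT (d=115/4); attach at lengths (51/8, 67/8); label the merged cluster EKOT
  updated: d(AH,EKOT)=279/8
iteration 5: select AH,EKOT (d=279/8); attach at lengths (223/16, 49/16); label the merged cluster AEHKOT
final tree: ((A:7/2,H:7/2):223/16,((E:8,O:8):51/8,(K:6,T:6):67/8):49/16)
total length: 267/4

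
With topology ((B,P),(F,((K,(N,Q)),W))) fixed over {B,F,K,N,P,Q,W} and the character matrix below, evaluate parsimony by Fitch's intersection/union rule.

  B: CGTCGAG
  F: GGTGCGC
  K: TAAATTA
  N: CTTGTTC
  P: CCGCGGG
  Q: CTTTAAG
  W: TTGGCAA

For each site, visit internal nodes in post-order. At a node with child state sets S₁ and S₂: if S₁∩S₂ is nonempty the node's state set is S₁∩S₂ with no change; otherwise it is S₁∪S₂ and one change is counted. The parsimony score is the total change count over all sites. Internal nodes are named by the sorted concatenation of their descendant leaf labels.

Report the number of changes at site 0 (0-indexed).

[col 0] BP: children B:{C}, P:{C} ∩→ {C}; cost 0
[col 0] NQ: children N:{C}, Q:{C} ∩→ {C}; cost 0
[col 0] KNQ: children K:{T}, NQ:{C} ∪→ {C,T}; cost 1
[col 0] KNQW: children KNQ:{C,T}, W:{T} ∩→ {T}; cost 0
[col 0] FKNQW: children F:{G}, KNQW:{T} ∪→ {G,T}; cost 1
[col 0] BFKNPQW: children BP:{C}, FKNQW:{G,T} ∪→ {C,G,T}; cost 1
[col 1] BP: children B:{G}, P:{C} ∪→ {C,G}; cost 1
[col 1] NQ: children N:{T}, Q:{T} ∩→ {T}; cost 0
[col 1] KNQ: children K:{A}, NQ:{T} ∪→ {A,T}; cost 1
[col 1] KNQW: children KNQ:{A,T}, W:{T} ∩→ {T}; cost 0
[col 1] FKNQW: children F:{G}, KNQW:{T} ∪→ {G,T}; cost 1
[col 1] BFKNPQW: children BP:{C,G}, FKNQW:{G,T} ∩→ {G}; cost 0
[col 2] BP: children B:{T}, P:{G} ∪→ {G,T}; cost 1
[col 2] NQ: children N:{T}, Q:{T} ∩→ {T}; cost 0
[col 2] KNQ: children K:{A}, NQ:{T} ∪→ {A,T}; cost 1
[col 2] KNQW: children KNQ:{A,T}, W:{G} ∪→ {A,G,T}; cost 1
[col 2] FKNQW: children F:{T}, KNQW:{A,G,T} ∩→ {T}; cost 0
[col 2] BFKNPQW: children BP:{G,T}, FKNQW:{T} ∩→ {T}; cost 0
[col 3] BP: children B:{C}, P:{C} ∩→ {C}; cost 0
[col 3] NQ: children N:{G}, Q:{T} ∪→ {G,T}; cost 1
[col 3] KNQ: children K:{A}, NQ:{G,T} ∪→ {A,G,T}; cost 1
[col 3] KNQW: children KNQ:{A,G,T}, W:{G} ∩→ {G}; cost 0
[col 3] FKNQW: children F:{G}, KNQW:{G} ∩→ {G}; cost 0
[col 3] BFKNPQW: children BP:{C}, FKNQW:{G} ∪→ {C,G}; cost 1
[col 4] BP: children B:{G}, P:{G} ∩→ {G}; cost 0
[col 4] NQ: children N:{T}, Q:{A} ∪→ {A,T}; cost 1
[col 4] KNQ: children K:{T}, NQ:{A,T} ∩→ {T}; cost 0
[col 4] KNQW: children KNQ:{T}, W:{C} ∪→ {C,T}; cost 1
[col 4] FKNQW: children F:{C}, KNQW:{C,T} ∩→ {C}; cost 0
[col 4] BFKNPQW: children BP:{G}, FKNQW:{C} ∪→ {C,G}; cost 1
[col 5] BP: children B:{A}, P:{G} ∪→ {A,G}; cost 1
[col 5] NQ: children N:{T}, Q:{A} ∪→ {A,T}; cost 1
[col 5] KNQ: children K:{T}, NQ:{A,T} ∩→ {T}; cost 0
[col 5] KNQW: children KNQ:{T}, W:{A} ∪→ {A,T}; cost 1
[col 5] FKNQW: children F:{G}, KNQW:{A,T} ∪→ {A,G,T}; cost 1
[col 5] BFKNPQW: children BP:{A,G}, FKNQW:{A,G,T} ∩→ {A,G}; cost 0
[col 6] BP: children B:{G}, P:{G} ∩→ {G}; cost 0
[col 6] NQ: children N:{C}, Q:{G} ∪→ {C,G}; cost 1
[col 6] KNQ: children K:{A}, NQ:{C,G} ∪→ {A,C,G}; cost 1
[col 6] KNQW: children KNQ:{A,C,G}, W:{A} ∩→ {A}; cost 0
[col 6] FKNQW: children F:{C}, KNQW:{A} ∪→ {A,C}; cost 1
[col 6] BFKNPQW: children BP:{G}, FKNQW:{A,C} ∪→ {A,C,G}; cost 1
per-site changes: [3, 3, 3, 3, 3, 4, 4]; total = 23

3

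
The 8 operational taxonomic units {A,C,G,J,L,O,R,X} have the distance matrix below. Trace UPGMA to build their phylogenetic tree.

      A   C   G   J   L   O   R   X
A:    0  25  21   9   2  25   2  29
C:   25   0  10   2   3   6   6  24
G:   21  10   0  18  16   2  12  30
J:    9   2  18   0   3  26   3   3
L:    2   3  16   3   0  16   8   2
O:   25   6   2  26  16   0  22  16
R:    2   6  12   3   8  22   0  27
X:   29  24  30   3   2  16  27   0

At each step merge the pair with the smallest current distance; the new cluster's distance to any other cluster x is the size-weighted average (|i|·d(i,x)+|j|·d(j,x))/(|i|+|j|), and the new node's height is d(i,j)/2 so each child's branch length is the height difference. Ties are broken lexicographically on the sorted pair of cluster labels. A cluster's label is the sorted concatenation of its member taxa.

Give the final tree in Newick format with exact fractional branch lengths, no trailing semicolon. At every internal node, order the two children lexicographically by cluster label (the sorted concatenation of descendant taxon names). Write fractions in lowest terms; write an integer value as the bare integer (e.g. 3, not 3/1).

step 1: merge (A,L) at d=2; branch lengths A→1, L→1; new cluster AL
  updated: d(AL,C)=14, d(AL,G)=37/2, d(AL,J)=6, d(AL,O)=41/2, d(AL,R)=5, d(AL,X)=31/2
step 2: merge (C,J) at d=2; branch lengths C→1, J→1; new cluster CJ
  updated: d(AL,CJ)=10, d(CJ,G)=14, d(CJ,O)=16, d(CJ,R)=9/2, d(CJ,X)=27/2
step 3: merge (G,O) at d=2; branch lengths G→1, O→1; new cluster GO
  updated: d(AL,GO)=39/2, d(CJ,GO)=15, d(GO,R)=17, d(GO,X)=23
step 4: merge (CJ,R) at d=9/2; branch lengths CJ→5/4, R→9/4; new cluster CJR
  updated: d(AL,CJR)=25/3, d(CJR,GO)=47/3, d(CJR,X)=18
step 5: merge (AL,CJR) at d=25/3; branch lengths AL→19/6, CJR→23/12; new cluster ACJLR
  updated: d(ACJLR,GO)=86/5, d(ACJLR,X)=17
step 6: merge (ACJLR,X) at d=17; branch lengths ACJLR→13/3, X→17/2; new cluster ACJLRX
  updated: d(ACJLRX,GO)=109/6
step 7: merge (ACJLRX,GO) at d=109/6; branch lengths ACJLRX→7/12, GO→97/12; new cluster ACGJLORX
final tree: ((((A:1,L:1):19/6,((C:1,J:1):5/4,R:9/4):23/12):13/3,X:17/2):7/12,(G:1,O:1):97/12)
total length: 433/12

((((A:1,L:1):19/6,((C:1,J:1):5/4,R:9/4):23/12):13/3,X:17/2):7/12,(G:1,O:1):97/12)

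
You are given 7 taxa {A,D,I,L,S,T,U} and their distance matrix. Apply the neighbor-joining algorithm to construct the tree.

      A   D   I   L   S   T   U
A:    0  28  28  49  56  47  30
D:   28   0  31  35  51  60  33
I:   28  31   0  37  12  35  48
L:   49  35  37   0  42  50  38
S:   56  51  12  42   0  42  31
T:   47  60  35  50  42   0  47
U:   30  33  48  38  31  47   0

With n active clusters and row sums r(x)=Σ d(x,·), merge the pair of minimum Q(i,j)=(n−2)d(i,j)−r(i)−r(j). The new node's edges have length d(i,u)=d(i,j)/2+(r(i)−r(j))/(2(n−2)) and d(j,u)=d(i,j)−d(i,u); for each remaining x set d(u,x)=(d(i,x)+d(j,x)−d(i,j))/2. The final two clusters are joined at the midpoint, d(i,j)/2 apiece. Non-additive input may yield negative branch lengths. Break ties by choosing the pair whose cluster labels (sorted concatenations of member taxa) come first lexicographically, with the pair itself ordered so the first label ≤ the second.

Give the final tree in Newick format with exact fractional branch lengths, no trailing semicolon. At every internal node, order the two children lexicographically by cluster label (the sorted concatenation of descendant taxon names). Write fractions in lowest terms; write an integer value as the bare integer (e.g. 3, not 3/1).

1. join I+S (d=12, Q=-365) ⇒ IS; edges |I|=17/10, |S|=103/10
  updated: d(A,IS)=36, d(D,IS)=35, d(IS,L)=67/2, d(IS,T)=65/2, d(IS,U)=67/2
2. join IS+T (d=65/2, Q=-277) ⇒ IST; edges |IS|=8, |T|=49/2
  updated: d(A,IST)=101/4, d(D,IST)=125/4, d(IST,L)=51/2, d(IST,U)=24
3. join IST+L (d=51/2, Q=-177) ⇒ ILST; edges |IST|=35/6, |L|=59/3
  updated: d(A,ILST)=195/8, d(D,ILST)=163/8, d(ILST,U)=73/4
4. join A+D (d=28, Q=-431/4) ⇒ AD; edges |A|=57/4, |D|=55/4
  updated: d(AD,ILST)=67/8, d(AD,U)=35/2
5. join AD+ILST (d=67/8, Q=-353/8) ⇒ ADILST; edges |AD|=61/16, |ILST|=73/16
  updated: d(ADILST,U)=219/16
6. join ADILST+U (d=219/16) ⇒ ADILSTU; edges |ADILST|=219/32, |U|=219/32
final tree: (((A:57/4,D:55/4):61/16,(((I:17/10,S:103/10):8,T:49/2):35/6,L:59/3):73/16):219/32,U:219/32)
total length: 1921/16

(((A:57/4,D:55/4):61/16,(((I:17/10,S:103/10):8,T:49/2):35/6,L:59/3):73/16):219/32,U:219/32)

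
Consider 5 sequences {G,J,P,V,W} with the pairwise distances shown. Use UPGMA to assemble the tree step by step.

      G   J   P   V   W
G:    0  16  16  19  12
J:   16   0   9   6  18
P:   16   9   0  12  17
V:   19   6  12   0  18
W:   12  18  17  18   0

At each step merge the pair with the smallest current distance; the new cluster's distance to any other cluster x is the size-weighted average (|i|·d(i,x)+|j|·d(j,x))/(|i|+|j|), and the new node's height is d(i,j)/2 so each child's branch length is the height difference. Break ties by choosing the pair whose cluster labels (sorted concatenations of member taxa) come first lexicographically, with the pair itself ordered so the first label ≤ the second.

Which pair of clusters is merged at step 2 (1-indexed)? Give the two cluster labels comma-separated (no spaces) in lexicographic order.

JV,P

1. join J+V (d=6) ⇒ JV; edges |J|=3, |V|=3
  updated: d(G,JV)=35/2, d(JV,P)=21/2, d(JV,W)=18
2. join JV+P (d=21/2) ⇒ JPV; edges |JV|=9/4, |P|=21/4
  updated: d(G,JPV)=17, d(JPV,W)=53/3
3. join G+W (d=12) ⇒ GW; edges |G|=6, |W|=6
  updated: d(GW,JPV)=52/3
4. join GW+JPV (d=52/3) ⇒ GJPVW; edges |GW|=8/3, |JPV|=41/12
final tree: ((G:6,W:6):8/3,((J:3,V:3):9/4,P:21/4):41/12)
total length: 379/12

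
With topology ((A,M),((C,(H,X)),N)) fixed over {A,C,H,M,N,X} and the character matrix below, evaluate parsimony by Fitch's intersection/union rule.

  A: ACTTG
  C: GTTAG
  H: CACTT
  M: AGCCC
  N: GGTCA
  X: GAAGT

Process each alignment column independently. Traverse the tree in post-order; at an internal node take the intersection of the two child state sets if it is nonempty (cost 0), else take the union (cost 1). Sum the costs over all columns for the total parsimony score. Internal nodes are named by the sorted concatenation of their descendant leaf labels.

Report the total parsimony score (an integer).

AM@0: {A} ∩ {A} = {A} (intersection, +0)
HX@0: {C} ∪ {G} = {C,G} (union, +1)
CHX@0: {G} ∩ {C,G} = {G} (intersection, +0)
CHNX@0: {G} ∩ {G} = {G} (intersection, +0)
ACHMNX@0: {A} ∪ {G} = {A,G} (union, +1)
AM@1: {C} ∪ {G} = {C,G} (union, +1)
HX@1: {A} ∩ {A} = {A} (intersection, +0)
CHX@1: {T} ∪ {A} = {A,T} (union, +1)
CHNX@1: {A,T} ∪ {G} = {A,G,T} (union, +1)
ACHMNX@1: {C,G} ∩ {A,G,T} = {G} (intersection, +0)
AM@2: {T} ∪ {C} = {C,T} (union, +1)
HX@2: {C} ∪ {A} = {A,C} (union, +1)
CHX@2: {T} ∪ {A,C} = {A,C,T} (union, +1)
CHNX@2: {A,C,T} ∩ {T} = {T} (intersection, +0)
ACHMNX@2: {C,T} ∩ {T} = {T} (intersection, +0)
AM@3: {T} ∪ {C} = {C,T} (union, +1)
HX@3: {T} ∪ {G} = {G,T} (union, +1)
CHX@3: {A} ∪ {G,T} = {A,G,T} (union, +1)
CHNX@3: {A,G,T} ∪ {C} = {A,C,G,T} (union, +1)
ACHMNX@3: {C,T} ∩ {A,C,G,T} = {C,T} (intersection, +0)
AM@4: {G} ∪ {C} = {C,G} (union, +1)
HX@4: {T} ∩ {T} = {T} (intersection, +0)
CHX@4: {G} ∪ {T} = {G,T} (union, +1)
CHNX@4: {G,T} ∪ {A} = {A,G,T} (union, +1)
ACHMNX@4: {C,G} ∩ {A,G,T} = {G} (intersection, +0)
per-site changes: [2, 3, 3, 4, 3]; total = 15

15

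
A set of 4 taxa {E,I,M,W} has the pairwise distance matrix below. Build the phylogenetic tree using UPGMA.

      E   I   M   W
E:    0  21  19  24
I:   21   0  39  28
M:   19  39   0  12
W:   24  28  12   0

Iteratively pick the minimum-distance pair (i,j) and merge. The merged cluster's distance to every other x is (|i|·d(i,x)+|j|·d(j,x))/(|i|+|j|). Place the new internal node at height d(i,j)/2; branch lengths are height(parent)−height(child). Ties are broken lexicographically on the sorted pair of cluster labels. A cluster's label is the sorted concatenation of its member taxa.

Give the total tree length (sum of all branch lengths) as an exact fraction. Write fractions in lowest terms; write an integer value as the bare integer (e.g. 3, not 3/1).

step 1: merge (M,W) at d=12; branch lengths M→6, W→6; new cluster MW
  updated: d(E,MW)=43/2, d(I,MW)=67/2
step 2: merge (E,I) at d=21; branch lengths E→21/2, I→21/2; new cluster EI
  updated: d(EI,MW)=55/2
step 3: merge (EI,MW) at d=55/2; branch lengths EI→13/4, MW→31/4; new cluster EIMW
final tree: ((E:21/2,I:21/2):13/4,(M:6,W:6):31/4)
total length: 44

44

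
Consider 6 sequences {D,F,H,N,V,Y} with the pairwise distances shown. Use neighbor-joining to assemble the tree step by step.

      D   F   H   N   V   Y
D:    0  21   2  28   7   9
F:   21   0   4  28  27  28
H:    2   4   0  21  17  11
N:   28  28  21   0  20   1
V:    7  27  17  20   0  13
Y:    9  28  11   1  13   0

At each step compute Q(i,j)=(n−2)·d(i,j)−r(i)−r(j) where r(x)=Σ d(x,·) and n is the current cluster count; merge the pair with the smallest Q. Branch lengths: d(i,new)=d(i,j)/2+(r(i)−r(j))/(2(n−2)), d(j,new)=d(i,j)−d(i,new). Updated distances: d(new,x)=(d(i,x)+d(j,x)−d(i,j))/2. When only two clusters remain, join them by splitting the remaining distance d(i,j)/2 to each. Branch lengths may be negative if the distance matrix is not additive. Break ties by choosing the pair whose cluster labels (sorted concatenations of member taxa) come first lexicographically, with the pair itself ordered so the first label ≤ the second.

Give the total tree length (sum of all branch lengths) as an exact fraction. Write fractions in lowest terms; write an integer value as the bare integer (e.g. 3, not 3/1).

271/8

step 1: merge (N,Y) at d=1, Q=-156; branch lengths N→5, Y→-4; new cluster NY
  updated: d(D,NY)=18, d(F,NY)=55/2, d(H,NY)=31/2, d(NY,V)=16
step 2: merge (F,H) at d=4, Q=-106; branch lengths F→53/6, H→-29/6; new cluster FH
  updated: d(D,FH)=19/2, d(FH,NY)=39/2, d(FH,V)=20
step 3: merge (D,FH) at d=19/2, Q=-129/2; branch lengths D→9/8, FH→67/8; new cluster DFH
  updated: d(DFH,NY)=14, d(DFH,V)=35/4
step 4: merge (DFH,NY) at d=14, Q=-155/4; branch lengths DFH→27/8, NY→85/8; new cluster DFHNY
  updated: d(DFHNY,V)=43/8
step 5: merge (DFHNY,V) at d=43/8; branch lengths DFHNY→43/16, V→43/16; new cluster DFHNVY
final tree: (((D:9/8,(F:53/6,H:-29/6):67/8):27/8,(N:5,Y:-4):85/8):43/16,V:43/16)
total length: 271/8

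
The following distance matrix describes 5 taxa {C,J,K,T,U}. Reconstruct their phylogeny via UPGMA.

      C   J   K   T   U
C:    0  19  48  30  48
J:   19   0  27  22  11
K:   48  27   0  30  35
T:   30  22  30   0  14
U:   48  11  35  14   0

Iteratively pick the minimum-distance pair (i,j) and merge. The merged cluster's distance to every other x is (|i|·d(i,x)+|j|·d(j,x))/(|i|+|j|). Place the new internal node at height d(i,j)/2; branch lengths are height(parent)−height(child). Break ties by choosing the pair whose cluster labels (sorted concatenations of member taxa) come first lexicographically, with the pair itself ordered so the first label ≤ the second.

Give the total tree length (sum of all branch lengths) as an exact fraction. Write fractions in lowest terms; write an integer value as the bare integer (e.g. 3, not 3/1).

793/12

step 1: merge (J,U) at d=11; branch lengths J→11/2, U→11/2; new cluster JU
  updated: d(C,JU)=67/2, d(JU,K)=31, d(JU,T)=18
step 2: merge (JU,T) at d=18; branch lengths JU→7/2, T→9; new cluster JTU
  updated: d(C,JTU)=97/3, d(JTU,K)=92/3
step 3: merge (JTU,K) at d=92/3; branch lengths JTU→19/3, K→46/3; new cluster JKTU
  updated: d(C,JKTU)=145/4
step 4: merge (C,JKTU) at d=145/4; branch lengths C→145/8, JKTU→67/24; new cluster CJKTU
final tree: (C:145/8,(((J:11/2,U:11/2):7/2,T:9):19/3,K:46/3):67/24)
total length: 793/12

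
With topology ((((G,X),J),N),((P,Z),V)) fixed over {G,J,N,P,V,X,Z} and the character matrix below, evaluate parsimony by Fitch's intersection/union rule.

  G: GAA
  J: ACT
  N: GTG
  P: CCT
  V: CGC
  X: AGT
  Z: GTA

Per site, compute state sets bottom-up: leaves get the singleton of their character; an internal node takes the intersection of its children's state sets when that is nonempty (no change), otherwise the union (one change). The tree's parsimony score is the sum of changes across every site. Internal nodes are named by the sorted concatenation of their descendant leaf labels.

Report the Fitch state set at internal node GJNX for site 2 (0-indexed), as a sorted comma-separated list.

GX@0: {G} ∪ {A} = {A,G} (union, +1)
GJX@0: {A,G} ∩ {A} = {A} (intersection, +0)
GJNX@0: {A} ∪ {G} = {A,G} (union, +1)
PZ@0: {C} ∪ {G} = {C,G} (union, +1)
PVZ@0: {C,G} ∩ {C} = {C} (intersection, +0)
GJNPVXZ@0: {A,G} ∪ {C} = {A,C,G} (union, +1)
GX@1: {A} ∪ {G} = {A,G} (union, +1)
GJX@1: {A,G} ∪ {C} = {A,C,G} (union, +1)
GJNX@1: {A,C,G} ∪ {T} = {A,C,G,T} (union, +1)
PZ@1: {C} ∪ {T} = {C,T} (union, +1)
PVZ@1: {C,T} ∪ {G} = {C,G,T} (union, +1)
GJNPVXZ@1: {A,C,G,T} ∩ {C,G,T} = {C,G,T} (intersection, +0)
GX@2: {A} ∪ {T} = {A,T} (union, +1)
GJX@2: {A,T} ∩ {T} = {T} (intersection, +0)
GJNX@2: {T} ∪ {G} = {G,T} (union, +1)
PZ@2: {T} ∪ {A} = {A,T} (union, +1)
PVZ@2: {A,T} ∪ {C} = {A,C,T} (union, +1)
GJNPVXZ@2: {G,T} ∩ {A,C,T} = {T} (intersection, +0)
per-site changes: [4, 5, 4]; total = 13

G,T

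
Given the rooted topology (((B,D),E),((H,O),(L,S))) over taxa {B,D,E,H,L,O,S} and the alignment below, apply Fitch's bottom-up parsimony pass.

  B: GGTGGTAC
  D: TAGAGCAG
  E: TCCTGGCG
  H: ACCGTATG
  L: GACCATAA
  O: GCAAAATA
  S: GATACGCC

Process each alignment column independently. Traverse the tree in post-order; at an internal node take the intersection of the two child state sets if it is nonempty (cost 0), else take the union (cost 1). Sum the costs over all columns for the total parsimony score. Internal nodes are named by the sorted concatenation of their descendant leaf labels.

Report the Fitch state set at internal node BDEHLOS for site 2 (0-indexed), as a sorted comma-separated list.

BD@0: {G} ∪ {T} = {G,T} (union, +1)
BDE@0: {G,T} ∩ {T} = {T} (intersection, +0)
HO@0: {A} ∪ {G} = {A,G} (union, +1)
LS@0: {G} ∩ {G} = {G} (intersection, +0)
HLOS@0: {A,G} ∩ {G} = {G} (intersection, +0)
BDEHLOS@0: {T} ∪ {G} = {G,T} (union, +1)
BD@1: {G} ∪ {A} = {A,G} (union, +1)
BDE@1: {A,G} ∪ {C} = {A,C,G} (union, +1)
HO@1: {C} ∩ {C} = {C} (intersection, +0)
LS@1: {A} ∩ {A} = {A} (intersection, +0)
HLOS@1: {C} ∪ {A} = {A,C} (union, +1)
BDEHLOS@1: {A,C,G} ∩ {A,C} = {A,C} (intersection, +0)
BD@2: {T} ∪ {G} = {G,T} (union, +1)
BDE@2: {G,T} ∪ {C} = {C,G,T} (union, +1)
HO@2: {C} ∪ {A} = {A,C} (union, +1)
LS@2: {C} ∪ {T} = {C,T} (union, +1)
HLOS@2: {A,C} ∩ {C,T} = {C} (intersection, +0)
BDEHLOS@2: {C,G,T} ∩ {C} = {C} (intersection, +0)
BD@3: {G} ∪ {A} = {A,G} (union, +1)
BDE@3: {A,G} ∪ {T} = {A,G,T} (union, +1)
HO@3: {G} ∪ {A} = {A,G} (union, +1)
LS@3: {C} ∪ {A} = {A,C} (union, +1)
HLOS@3: {A,G} ∩ {A,C} = {A} (intersection, +0)
BDEHLOS@3: {A,G,T} ∩ {A} = {A} (intersection, +0)
BD@4: {G} ∩ {G} = {G} (intersection, +0)
BDE@4: {G} ∩ {G} = {G} (intersection, +0)
HO@4: {T} ∪ {A} = {A,T} (union, +1)
LS@4: {A} ∪ {C} = {A,C} (union, +1)
HLOS@4: {A,T} ∩ {A,C} = {A} (intersection, +0)
BDEHLOS@4: {G} ∪ {A} = {A,G} (union, +1)
BD@5: {T} ∪ {C} = {C,T} (union, +1)
BDE@5: {C,T} ∪ {G} = {C,G,T} (union, +1)
HO@5: {A} ∩ {A} = {A} (intersection, +0)
LS@5: {T} ∪ {G} = {G,T} (union, +1)
HLOS@5: {A} ∪ {G,T} = {A,G,T} (union, +1)
BDEHLOS@5: {C,G,T} ∩ {A,G,T} = {G,T} (intersection, +0)
BD@6: {A} ∩ {A} = {A} (intersection, +0)
BDE@6: {A} ∪ {C} = {A,C} (union, +1)
HO@6: {T} ∩ {T} = {T} (intersection, +0)
LS@6: {A} ∪ {C} = {A,C} (union, +1)
HLOS@6: {T} ∪ {A,C} = {A,C,T} (union, +1)
BDEHLOS@6: {A,C} ∩ {A,C,T} = {A,C} (intersection, +0)
BD@7: {C} ∪ {G} = {C,G} (union, +1)
BDE@7: {C,G} ∩ {G} = {G} (intersection, +0)
HO@7: {G} ∪ {A} = {A,G} (union, +1)
LS@7: {A} ∪ {C} = {A,C} (union, +1)
HLOS@7: {A,G} ∩ {A,C} = {A} (intersection, +0)
BDEHLOS@7: {G} ∪ {A} = {A,G} (union, +1)
per-site changes: [3, 3, 4, 4, 3, 4, 3, 4]; total = 28

C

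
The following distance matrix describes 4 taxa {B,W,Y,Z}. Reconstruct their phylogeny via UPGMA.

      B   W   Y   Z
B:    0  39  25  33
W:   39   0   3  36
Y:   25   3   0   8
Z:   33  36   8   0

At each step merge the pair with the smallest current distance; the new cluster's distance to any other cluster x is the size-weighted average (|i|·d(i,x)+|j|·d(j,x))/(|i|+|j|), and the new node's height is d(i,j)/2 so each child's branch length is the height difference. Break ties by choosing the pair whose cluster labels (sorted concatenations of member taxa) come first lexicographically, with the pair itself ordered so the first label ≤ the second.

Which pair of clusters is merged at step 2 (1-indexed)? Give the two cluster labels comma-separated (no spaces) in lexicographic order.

iteration 1: select W,Y (d=3); attach at lengths (3/2, 3/2); label the merged cluster WY
  updated: d(B,WY)=32, d(WY,Z)=22
iteration 2: select WY,Z (d=22); attach at lengths (19/2, 11); label the merged cluster WYZ
  updated: d(B,WYZ)=97/3
iteration 3: select B,WYZ (d=97/3); attach at lengths (97/6, 31/6); label the merged cluster BWYZ
final tree: (B:97/6,((W:3/2,Y:3/2):19/2,Z:11):31/6)
total length: 269/6

WY,Z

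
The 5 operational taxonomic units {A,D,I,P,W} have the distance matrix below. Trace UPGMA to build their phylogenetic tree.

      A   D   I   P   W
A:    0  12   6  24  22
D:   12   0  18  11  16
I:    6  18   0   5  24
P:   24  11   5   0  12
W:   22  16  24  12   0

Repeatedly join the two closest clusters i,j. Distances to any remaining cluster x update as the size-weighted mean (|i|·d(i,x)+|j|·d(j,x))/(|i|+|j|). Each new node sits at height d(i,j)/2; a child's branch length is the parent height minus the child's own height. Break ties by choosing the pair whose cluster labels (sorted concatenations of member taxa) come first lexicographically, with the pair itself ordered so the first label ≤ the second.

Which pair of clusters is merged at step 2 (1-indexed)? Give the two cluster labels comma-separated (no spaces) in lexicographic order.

1. join I+P (d=5) ⇒ IP; edges |I|=5/2, |P|=5/2
  updated: d(A,IP)=15, d(D,IP)=29/2, d(IP,W)=18
2. join A+D (d=12) ⇒ AD; edges |A|=6, |D|=6
  updated: d(AD,IP)=59/4, d(AD,W)=19
3. join AD+IP (d=59/4) ⇒ ADIP; edges |AD|=11/8, |IP|=39/8
  updated: d(ADIP,W)=37/2
4. join ADIP+W (d=37/2) ⇒ ADIPW; edges |ADIP|=15/8, |W|=37/4
final tree: (((A:6,D:6):11/8,(I:5/2,P:5/2):39/8):15/8,W:37/4)
total length: 275/8

A,D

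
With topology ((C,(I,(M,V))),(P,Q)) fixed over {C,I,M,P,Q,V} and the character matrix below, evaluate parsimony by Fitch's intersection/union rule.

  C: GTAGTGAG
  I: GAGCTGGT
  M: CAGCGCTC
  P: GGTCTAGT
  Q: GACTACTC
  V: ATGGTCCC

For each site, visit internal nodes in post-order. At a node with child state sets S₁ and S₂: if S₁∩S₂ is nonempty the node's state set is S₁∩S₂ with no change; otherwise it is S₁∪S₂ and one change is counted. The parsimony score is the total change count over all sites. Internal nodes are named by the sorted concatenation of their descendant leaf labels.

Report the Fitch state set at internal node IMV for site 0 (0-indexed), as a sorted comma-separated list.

A,C,G

MV@0: {C} ∪ {A} = {A,C} (union, +1)
IMV@0: {G} ∪ {A,C} = {A,C,G} (union, +1)
CIMV@0: {G} ∩ {A,C,G} = {G} (intersection, +0)
PQ@0: {G} ∩ {G} = {G} (intersection, +0)
CIMPQV@0: {G} ∩ {G} = {G} (intersection, +0)
MV@1: {A} ∪ {T} = {A,T} (union, +1)
IMV@1: {A} ∩ {A,T} = {A} (intersection, +0)
CIMV@1: {T} ∪ {A} = {A,T} (union, +1)
PQ@1: {G} ∪ {A} = {A,G} (union, +1)
CIMPQV@1: {A,T} ∩ {A,G} = {A} (intersection, +0)
MV@2: {G} ∩ {G} = {G} (intersection, +0)
IMV@2: {G} ∩ {G} = {G} (intersection, +0)
CIMV@2: {A} ∪ {G} = {A,G} (union, +1)
PQ@2: {T} ∪ {C} = {C,T} (union, +1)
CIMPQV@2: {A,G} ∪ {C,T} = {A,C,G,T} (union, +1)
MV@3: {C} ∪ {G} = {C,G} (union, +1)
IMV@3: {C} ∩ {C,G} = {C} (intersection, +0)
CIMV@3: {G} ∪ {C} = {C,G} (union, +1)
PQ@3: {C} ∪ {T} = {C,T} (union, +1)
CIMPQV@3: {C,G} ∩ {C,T} = {C} (intersection, +0)
MV@4: {G} ∪ {T} = {G,T} (union, +1)
IMV@4: {T} ∩ {G,T} = {T} (intersection, +0)
CIMV@4: {T} ∩ {T} = {T} (intersection, +0)
PQ@4: {T} ∪ {A} = {A,T} (union, +1)
CIMPQV@4: {T} ∩ {A,T} = {T} (intersection, +0)
MV@5: {C} ∩ {C} = {C} (intersection, +0)
IMV@5: {G} ∪ {C} = {C,G} (union, +1)
CIMV@5: {G} ∩ {C,G} = {G} (intersection, +0)
PQ@5: {A} ∪ {C} = {A,C} (union, +1)
CIMPQV@5: {G} ∪ {A,C} = {A,C,G} (union, +1)
MV@6: {T} ∪ {C} = {C,T} (union, +1)
IMV@6: {G} ∪ {C,T} = {C,G,T} (union, +1)
CIMV@6: {A} ∪ {C,G,T} = {A,C,G,T} (union, +1)
PQ@6: {G} ∪ {T} = {G,T} (union, +1)
CIMPQV@6: {A,C,G,T} ∩ {G,T} = {G,T} (intersection, +0)
MV@7: {C} ∩ {C} = {C} (intersection, +0)
IMV@7: {T} ∪ {C} = {C,T} (union, +1)
CIMV@7: {G} ∪ {C,T} = {C,G,T} (union, +1)
PQ@7: {T} ∪ {C} = {C,T} (union, +1)
CIMPQV@7: {C,G,T} ∩ {C,T} = {C,T} (intersection, +0)
per-site changes: [2, 3, 3, 3, 2, 3, 4, 3]; total = 23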